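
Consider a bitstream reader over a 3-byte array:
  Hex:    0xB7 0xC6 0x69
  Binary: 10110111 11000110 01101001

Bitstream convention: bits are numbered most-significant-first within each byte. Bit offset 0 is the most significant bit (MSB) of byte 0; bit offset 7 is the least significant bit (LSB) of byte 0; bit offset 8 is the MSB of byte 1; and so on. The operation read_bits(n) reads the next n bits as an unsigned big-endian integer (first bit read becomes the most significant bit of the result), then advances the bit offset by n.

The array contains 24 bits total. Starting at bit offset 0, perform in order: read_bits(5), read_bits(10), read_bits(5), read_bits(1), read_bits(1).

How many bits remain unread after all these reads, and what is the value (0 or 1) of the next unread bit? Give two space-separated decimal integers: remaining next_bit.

Read 1: bits[0:5] width=5 -> value=22 (bin 10110); offset now 5 = byte 0 bit 5; 19 bits remain
Read 2: bits[5:15] width=10 -> value=995 (bin 1111100011); offset now 15 = byte 1 bit 7; 9 bits remain
Read 3: bits[15:20] width=5 -> value=6 (bin 00110); offset now 20 = byte 2 bit 4; 4 bits remain
Read 4: bits[20:21] width=1 -> value=1 (bin 1); offset now 21 = byte 2 bit 5; 3 bits remain
Read 5: bits[21:22] width=1 -> value=0 (bin 0); offset now 22 = byte 2 bit 6; 2 bits remain

Answer: 2 0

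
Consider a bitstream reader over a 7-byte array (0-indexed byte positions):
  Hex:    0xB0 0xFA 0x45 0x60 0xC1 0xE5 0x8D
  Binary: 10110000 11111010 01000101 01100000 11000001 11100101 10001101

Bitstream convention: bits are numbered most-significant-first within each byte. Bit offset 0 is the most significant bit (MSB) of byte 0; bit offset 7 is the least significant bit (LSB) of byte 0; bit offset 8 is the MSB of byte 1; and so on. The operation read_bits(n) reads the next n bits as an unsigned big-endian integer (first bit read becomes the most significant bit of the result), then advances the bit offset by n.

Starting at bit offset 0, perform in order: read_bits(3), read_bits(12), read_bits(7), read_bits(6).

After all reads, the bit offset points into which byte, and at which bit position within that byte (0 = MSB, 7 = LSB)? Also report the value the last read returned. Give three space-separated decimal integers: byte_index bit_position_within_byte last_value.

Answer: 3 4 22

Derivation:
Read 1: bits[0:3] width=3 -> value=5 (bin 101); offset now 3 = byte 0 bit 3; 53 bits remain
Read 2: bits[3:15] width=12 -> value=2173 (bin 100001111101); offset now 15 = byte 1 bit 7; 41 bits remain
Read 3: bits[15:22] width=7 -> value=17 (bin 0010001); offset now 22 = byte 2 bit 6; 34 bits remain
Read 4: bits[22:28] width=6 -> value=22 (bin 010110); offset now 28 = byte 3 bit 4; 28 bits remain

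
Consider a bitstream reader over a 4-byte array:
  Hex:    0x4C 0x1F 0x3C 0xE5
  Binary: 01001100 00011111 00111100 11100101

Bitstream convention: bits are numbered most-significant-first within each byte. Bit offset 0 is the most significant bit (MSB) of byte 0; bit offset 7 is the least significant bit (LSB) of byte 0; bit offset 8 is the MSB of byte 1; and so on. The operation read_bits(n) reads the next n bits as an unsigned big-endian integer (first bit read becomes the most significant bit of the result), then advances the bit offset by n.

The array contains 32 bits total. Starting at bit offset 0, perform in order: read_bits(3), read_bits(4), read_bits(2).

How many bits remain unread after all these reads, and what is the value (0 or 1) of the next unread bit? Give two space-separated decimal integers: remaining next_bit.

Answer: 23 0

Derivation:
Read 1: bits[0:3] width=3 -> value=2 (bin 010); offset now 3 = byte 0 bit 3; 29 bits remain
Read 2: bits[3:7] width=4 -> value=6 (bin 0110); offset now 7 = byte 0 bit 7; 25 bits remain
Read 3: bits[7:9] width=2 -> value=0 (bin 00); offset now 9 = byte 1 bit 1; 23 bits remain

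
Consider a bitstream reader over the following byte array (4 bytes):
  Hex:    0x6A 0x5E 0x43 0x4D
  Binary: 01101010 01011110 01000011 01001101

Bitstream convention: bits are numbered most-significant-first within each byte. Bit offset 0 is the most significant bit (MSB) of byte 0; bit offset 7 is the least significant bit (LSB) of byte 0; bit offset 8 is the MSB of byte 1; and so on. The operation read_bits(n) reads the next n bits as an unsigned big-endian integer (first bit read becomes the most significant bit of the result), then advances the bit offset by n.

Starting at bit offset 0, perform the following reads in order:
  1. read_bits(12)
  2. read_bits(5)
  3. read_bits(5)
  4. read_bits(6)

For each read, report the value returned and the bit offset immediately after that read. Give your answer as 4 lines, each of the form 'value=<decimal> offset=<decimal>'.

Answer: value=1701 offset=12
value=28 offset=17
value=16 offset=22
value=52 offset=28

Derivation:
Read 1: bits[0:12] width=12 -> value=1701 (bin 011010100101); offset now 12 = byte 1 bit 4; 20 bits remain
Read 2: bits[12:17] width=5 -> value=28 (bin 11100); offset now 17 = byte 2 bit 1; 15 bits remain
Read 3: bits[17:22] width=5 -> value=16 (bin 10000); offset now 22 = byte 2 bit 6; 10 bits remain
Read 4: bits[22:28] width=6 -> value=52 (bin 110100); offset now 28 = byte 3 bit 4; 4 bits remain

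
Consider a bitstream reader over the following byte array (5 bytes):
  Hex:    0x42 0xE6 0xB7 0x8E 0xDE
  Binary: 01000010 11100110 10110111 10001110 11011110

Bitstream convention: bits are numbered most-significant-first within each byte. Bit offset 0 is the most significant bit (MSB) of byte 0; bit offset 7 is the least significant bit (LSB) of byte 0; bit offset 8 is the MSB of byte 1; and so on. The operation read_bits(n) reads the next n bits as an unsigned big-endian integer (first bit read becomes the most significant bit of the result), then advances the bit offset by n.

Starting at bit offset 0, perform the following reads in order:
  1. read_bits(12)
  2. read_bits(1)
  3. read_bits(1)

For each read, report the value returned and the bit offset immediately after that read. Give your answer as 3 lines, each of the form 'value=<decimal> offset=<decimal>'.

Read 1: bits[0:12] width=12 -> value=1070 (bin 010000101110); offset now 12 = byte 1 bit 4; 28 bits remain
Read 2: bits[12:13] width=1 -> value=0 (bin 0); offset now 13 = byte 1 bit 5; 27 bits remain
Read 3: bits[13:14] width=1 -> value=1 (bin 1); offset now 14 = byte 1 bit 6; 26 bits remain

Answer: value=1070 offset=12
value=0 offset=13
value=1 offset=14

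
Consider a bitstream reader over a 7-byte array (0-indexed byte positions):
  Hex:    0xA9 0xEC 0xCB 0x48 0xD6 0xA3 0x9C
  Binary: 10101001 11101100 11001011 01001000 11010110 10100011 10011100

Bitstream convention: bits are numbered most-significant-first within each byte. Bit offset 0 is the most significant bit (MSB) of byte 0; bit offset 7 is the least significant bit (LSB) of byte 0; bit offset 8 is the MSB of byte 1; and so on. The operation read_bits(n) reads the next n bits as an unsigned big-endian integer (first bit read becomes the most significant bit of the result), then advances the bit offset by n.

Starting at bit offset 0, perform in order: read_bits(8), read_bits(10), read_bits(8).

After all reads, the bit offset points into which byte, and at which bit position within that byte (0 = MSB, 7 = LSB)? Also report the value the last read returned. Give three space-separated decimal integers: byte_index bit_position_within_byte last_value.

Answer: 3 2 45

Derivation:
Read 1: bits[0:8] width=8 -> value=169 (bin 10101001); offset now 8 = byte 1 bit 0; 48 bits remain
Read 2: bits[8:18] width=10 -> value=947 (bin 1110110011); offset now 18 = byte 2 bit 2; 38 bits remain
Read 3: bits[18:26] width=8 -> value=45 (bin 00101101); offset now 26 = byte 3 bit 2; 30 bits remain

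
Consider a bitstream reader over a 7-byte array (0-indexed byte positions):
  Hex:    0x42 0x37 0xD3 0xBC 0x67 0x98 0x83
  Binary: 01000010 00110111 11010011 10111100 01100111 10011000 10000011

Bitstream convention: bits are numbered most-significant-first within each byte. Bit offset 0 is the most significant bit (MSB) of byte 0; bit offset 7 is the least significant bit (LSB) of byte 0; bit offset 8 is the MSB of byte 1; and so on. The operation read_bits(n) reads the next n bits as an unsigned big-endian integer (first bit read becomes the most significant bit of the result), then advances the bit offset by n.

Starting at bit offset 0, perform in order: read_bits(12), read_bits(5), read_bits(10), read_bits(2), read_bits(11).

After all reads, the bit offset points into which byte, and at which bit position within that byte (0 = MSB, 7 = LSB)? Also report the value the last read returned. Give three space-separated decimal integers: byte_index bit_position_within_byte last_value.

Read 1: bits[0:12] width=12 -> value=1059 (bin 010000100011); offset now 12 = byte 1 bit 4; 44 bits remain
Read 2: bits[12:17] width=5 -> value=15 (bin 01111); offset now 17 = byte 2 bit 1; 39 bits remain
Read 3: bits[17:27] width=10 -> value=669 (bin 1010011101); offset now 27 = byte 3 bit 3; 29 bits remain
Read 4: bits[27:29] width=2 -> value=3 (bin 11); offset now 29 = byte 3 bit 5; 27 bits remain
Read 5: bits[29:40] width=11 -> value=1127 (bin 10001100111); offset now 40 = byte 5 bit 0; 16 bits remain

Answer: 5 0 1127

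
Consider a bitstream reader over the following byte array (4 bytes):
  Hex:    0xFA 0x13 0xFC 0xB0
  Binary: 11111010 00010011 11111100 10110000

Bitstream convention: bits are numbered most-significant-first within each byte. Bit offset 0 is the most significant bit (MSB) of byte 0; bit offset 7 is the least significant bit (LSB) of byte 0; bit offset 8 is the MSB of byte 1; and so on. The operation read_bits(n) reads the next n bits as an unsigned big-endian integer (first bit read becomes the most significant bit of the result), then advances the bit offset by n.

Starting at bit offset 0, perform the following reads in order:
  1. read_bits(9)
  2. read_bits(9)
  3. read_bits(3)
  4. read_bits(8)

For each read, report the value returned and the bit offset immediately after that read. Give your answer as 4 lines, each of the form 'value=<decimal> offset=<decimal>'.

Answer: value=500 offset=9
value=79 offset=18
value=7 offset=21
value=150 offset=29

Derivation:
Read 1: bits[0:9] width=9 -> value=500 (bin 111110100); offset now 9 = byte 1 bit 1; 23 bits remain
Read 2: bits[9:18] width=9 -> value=79 (bin 001001111); offset now 18 = byte 2 bit 2; 14 bits remain
Read 3: bits[18:21] width=3 -> value=7 (bin 111); offset now 21 = byte 2 bit 5; 11 bits remain
Read 4: bits[21:29] width=8 -> value=150 (bin 10010110); offset now 29 = byte 3 bit 5; 3 bits remain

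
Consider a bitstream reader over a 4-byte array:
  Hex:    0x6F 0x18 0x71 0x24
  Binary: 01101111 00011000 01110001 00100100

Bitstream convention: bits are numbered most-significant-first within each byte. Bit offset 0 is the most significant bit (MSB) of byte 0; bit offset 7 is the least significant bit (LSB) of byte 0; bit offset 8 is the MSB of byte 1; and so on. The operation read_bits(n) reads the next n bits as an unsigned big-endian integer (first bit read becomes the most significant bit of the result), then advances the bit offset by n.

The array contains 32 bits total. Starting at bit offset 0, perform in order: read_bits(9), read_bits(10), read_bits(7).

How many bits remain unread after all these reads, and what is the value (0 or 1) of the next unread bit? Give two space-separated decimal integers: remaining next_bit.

Read 1: bits[0:9] width=9 -> value=222 (bin 011011110); offset now 9 = byte 1 bit 1; 23 bits remain
Read 2: bits[9:19] width=10 -> value=195 (bin 0011000011); offset now 19 = byte 2 bit 3; 13 bits remain
Read 3: bits[19:26] width=7 -> value=68 (bin 1000100); offset now 26 = byte 3 bit 2; 6 bits remain

Answer: 6 1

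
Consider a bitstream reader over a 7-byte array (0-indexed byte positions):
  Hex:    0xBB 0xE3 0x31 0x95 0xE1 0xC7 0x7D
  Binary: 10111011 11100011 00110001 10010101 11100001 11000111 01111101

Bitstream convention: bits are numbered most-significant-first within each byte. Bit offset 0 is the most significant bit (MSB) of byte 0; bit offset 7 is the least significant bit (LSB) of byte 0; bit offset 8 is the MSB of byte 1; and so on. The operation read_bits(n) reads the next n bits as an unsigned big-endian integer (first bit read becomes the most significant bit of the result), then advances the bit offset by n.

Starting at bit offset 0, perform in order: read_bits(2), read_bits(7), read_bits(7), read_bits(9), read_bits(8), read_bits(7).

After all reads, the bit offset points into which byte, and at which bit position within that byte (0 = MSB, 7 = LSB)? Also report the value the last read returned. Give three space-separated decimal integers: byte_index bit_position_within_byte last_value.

Answer: 5 0 97

Derivation:
Read 1: bits[0:2] width=2 -> value=2 (bin 10); offset now 2 = byte 0 bit 2; 54 bits remain
Read 2: bits[2:9] width=7 -> value=119 (bin 1110111); offset now 9 = byte 1 bit 1; 47 bits remain
Read 3: bits[9:16] width=7 -> value=99 (bin 1100011); offset now 16 = byte 2 bit 0; 40 bits remain
Read 4: bits[16:25] width=9 -> value=99 (bin 001100011); offset now 25 = byte 3 bit 1; 31 bits remain
Read 5: bits[25:33] width=8 -> value=43 (bin 00101011); offset now 33 = byte 4 bit 1; 23 bits remain
Read 6: bits[33:40] width=7 -> value=97 (bin 1100001); offset now 40 = byte 5 bit 0; 16 bits remain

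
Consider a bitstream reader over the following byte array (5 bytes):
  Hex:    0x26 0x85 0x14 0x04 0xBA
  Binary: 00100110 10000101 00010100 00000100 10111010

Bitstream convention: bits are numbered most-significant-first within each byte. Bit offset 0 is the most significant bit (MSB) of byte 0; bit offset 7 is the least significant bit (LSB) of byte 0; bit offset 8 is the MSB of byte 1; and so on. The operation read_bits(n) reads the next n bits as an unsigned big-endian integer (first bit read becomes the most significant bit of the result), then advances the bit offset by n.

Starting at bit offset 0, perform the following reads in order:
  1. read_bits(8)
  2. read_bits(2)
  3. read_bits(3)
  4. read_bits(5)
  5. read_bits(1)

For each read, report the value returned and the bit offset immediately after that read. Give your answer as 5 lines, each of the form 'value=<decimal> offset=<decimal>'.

Answer: value=38 offset=8
value=2 offset=10
value=0 offset=13
value=20 offset=18
value=0 offset=19

Derivation:
Read 1: bits[0:8] width=8 -> value=38 (bin 00100110); offset now 8 = byte 1 bit 0; 32 bits remain
Read 2: bits[8:10] width=2 -> value=2 (bin 10); offset now 10 = byte 1 bit 2; 30 bits remain
Read 3: bits[10:13] width=3 -> value=0 (bin 000); offset now 13 = byte 1 bit 5; 27 bits remain
Read 4: bits[13:18] width=5 -> value=20 (bin 10100); offset now 18 = byte 2 bit 2; 22 bits remain
Read 5: bits[18:19] width=1 -> value=0 (bin 0); offset now 19 = byte 2 bit 3; 21 bits remain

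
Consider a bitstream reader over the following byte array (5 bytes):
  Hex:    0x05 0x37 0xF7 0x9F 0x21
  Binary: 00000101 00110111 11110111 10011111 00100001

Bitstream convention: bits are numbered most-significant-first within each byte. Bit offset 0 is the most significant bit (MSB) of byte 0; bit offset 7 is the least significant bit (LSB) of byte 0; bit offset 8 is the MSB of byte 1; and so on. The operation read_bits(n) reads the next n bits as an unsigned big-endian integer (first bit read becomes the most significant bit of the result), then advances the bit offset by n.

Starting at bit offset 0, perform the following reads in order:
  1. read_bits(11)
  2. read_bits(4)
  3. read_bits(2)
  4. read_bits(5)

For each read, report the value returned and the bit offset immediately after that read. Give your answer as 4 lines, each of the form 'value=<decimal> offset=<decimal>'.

Answer: value=41 offset=11
value=11 offset=15
value=3 offset=17
value=29 offset=22

Derivation:
Read 1: bits[0:11] width=11 -> value=41 (bin 00000101001); offset now 11 = byte 1 bit 3; 29 bits remain
Read 2: bits[11:15] width=4 -> value=11 (bin 1011); offset now 15 = byte 1 bit 7; 25 bits remain
Read 3: bits[15:17] width=2 -> value=3 (bin 11); offset now 17 = byte 2 bit 1; 23 bits remain
Read 4: bits[17:22] width=5 -> value=29 (bin 11101); offset now 22 = byte 2 bit 6; 18 bits remain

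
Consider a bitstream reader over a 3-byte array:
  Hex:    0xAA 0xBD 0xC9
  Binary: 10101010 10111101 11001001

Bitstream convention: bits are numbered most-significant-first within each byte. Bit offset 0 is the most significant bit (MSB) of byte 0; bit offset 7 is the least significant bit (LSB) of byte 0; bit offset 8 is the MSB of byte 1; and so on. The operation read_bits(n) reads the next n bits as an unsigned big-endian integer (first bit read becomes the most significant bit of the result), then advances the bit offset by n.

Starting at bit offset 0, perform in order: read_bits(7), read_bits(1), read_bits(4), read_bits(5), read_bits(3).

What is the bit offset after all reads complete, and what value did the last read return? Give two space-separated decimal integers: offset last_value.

Answer: 20 4

Derivation:
Read 1: bits[0:7] width=7 -> value=85 (bin 1010101); offset now 7 = byte 0 bit 7; 17 bits remain
Read 2: bits[7:8] width=1 -> value=0 (bin 0); offset now 8 = byte 1 bit 0; 16 bits remain
Read 3: bits[8:12] width=4 -> value=11 (bin 1011); offset now 12 = byte 1 bit 4; 12 bits remain
Read 4: bits[12:17] width=5 -> value=27 (bin 11011); offset now 17 = byte 2 bit 1; 7 bits remain
Read 5: bits[17:20] width=3 -> value=4 (bin 100); offset now 20 = byte 2 bit 4; 4 bits remain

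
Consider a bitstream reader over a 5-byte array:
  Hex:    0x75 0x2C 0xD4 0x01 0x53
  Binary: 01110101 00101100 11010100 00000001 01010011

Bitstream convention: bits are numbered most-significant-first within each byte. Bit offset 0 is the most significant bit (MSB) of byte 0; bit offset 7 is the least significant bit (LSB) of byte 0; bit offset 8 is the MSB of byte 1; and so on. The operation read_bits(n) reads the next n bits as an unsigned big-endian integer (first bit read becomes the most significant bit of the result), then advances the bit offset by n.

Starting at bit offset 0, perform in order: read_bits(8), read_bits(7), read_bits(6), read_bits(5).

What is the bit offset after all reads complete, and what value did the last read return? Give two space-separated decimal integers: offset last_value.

Answer: 26 16

Derivation:
Read 1: bits[0:8] width=8 -> value=117 (bin 01110101); offset now 8 = byte 1 bit 0; 32 bits remain
Read 2: bits[8:15] width=7 -> value=22 (bin 0010110); offset now 15 = byte 1 bit 7; 25 bits remain
Read 3: bits[15:21] width=6 -> value=26 (bin 011010); offset now 21 = byte 2 bit 5; 19 bits remain
Read 4: bits[21:26] width=5 -> value=16 (bin 10000); offset now 26 = byte 3 bit 2; 14 bits remain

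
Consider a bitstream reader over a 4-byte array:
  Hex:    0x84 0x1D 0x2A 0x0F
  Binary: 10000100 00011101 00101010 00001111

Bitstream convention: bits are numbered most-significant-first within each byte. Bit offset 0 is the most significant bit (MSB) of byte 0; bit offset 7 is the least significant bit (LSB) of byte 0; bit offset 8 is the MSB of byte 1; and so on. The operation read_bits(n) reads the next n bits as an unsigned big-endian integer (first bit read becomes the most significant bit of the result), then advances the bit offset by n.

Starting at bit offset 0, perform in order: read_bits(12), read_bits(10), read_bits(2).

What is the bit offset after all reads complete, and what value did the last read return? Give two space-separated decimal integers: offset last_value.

Answer: 24 2

Derivation:
Read 1: bits[0:12] width=12 -> value=2113 (bin 100001000001); offset now 12 = byte 1 bit 4; 20 bits remain
Read 2: bits[12:22] width=10 -> value=842 (bin 1101001010); offset now 22 = byte 2 bit 6; 10 bits remain
Read 3: bits[22:24] width=2 -> value=2 (bin 10); offset now 24 = byte 3 bit 0; 8 bits remain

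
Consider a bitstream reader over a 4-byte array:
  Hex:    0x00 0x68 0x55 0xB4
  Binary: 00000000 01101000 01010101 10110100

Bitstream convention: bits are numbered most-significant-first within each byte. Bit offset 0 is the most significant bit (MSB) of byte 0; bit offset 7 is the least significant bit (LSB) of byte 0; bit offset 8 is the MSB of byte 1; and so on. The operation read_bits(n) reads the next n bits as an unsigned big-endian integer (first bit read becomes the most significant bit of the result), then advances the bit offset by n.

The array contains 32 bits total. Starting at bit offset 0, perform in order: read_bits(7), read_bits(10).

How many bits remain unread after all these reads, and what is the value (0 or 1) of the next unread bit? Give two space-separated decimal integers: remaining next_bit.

Read 1: bits[0:7] width=7 -> value=0 (bin 0000000); offset now 7 = byte 0 bit 7; 25 bits remain
Read 2: bits[7:17] width=10 -> value=208 (bin 0011010000); offset now 17 = byte 2 bit 1; 15 bits remain

Answer: 15 1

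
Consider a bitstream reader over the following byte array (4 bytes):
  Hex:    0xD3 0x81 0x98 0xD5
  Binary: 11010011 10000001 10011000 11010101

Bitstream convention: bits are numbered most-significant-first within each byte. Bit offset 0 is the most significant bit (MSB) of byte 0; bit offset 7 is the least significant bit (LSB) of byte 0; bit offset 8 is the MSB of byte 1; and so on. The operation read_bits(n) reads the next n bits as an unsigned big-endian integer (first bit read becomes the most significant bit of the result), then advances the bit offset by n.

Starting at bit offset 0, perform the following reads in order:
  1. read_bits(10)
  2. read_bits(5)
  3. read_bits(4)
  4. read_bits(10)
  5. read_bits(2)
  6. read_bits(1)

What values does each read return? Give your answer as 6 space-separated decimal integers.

Read 1: bits[0:10] width=10 -> value=846 (bin 1101001110); offset now 10 = byte 1 bit 2; 22 bits remain
Read 2: bits[10:15] width=5 -> value=0 (bin 00000); offset now 15 = byte 1 bit 7; 17 bits remain
Read 3: bits[15:19] width=4 -> value=12 (bin 1100); offset now 19 = byte 2 bit 3; 13 bits remain
Read 4: bits[19:29] width=10 -> value=794 (bin 1100011010); offset now 29 = byte 3 bit 5; 3 bits remain
Read 5: bits[29:31] width=2 -> value=2 (bin 10); offset now 31 = byte 3 bit 7; 1 bits remain
Read 6: bits[31:32] width=1 -> value=1 (bin 1); offset now 32 = byte 4 bit 0; 0 bits remain

Answer: 846 0 12 794 2 1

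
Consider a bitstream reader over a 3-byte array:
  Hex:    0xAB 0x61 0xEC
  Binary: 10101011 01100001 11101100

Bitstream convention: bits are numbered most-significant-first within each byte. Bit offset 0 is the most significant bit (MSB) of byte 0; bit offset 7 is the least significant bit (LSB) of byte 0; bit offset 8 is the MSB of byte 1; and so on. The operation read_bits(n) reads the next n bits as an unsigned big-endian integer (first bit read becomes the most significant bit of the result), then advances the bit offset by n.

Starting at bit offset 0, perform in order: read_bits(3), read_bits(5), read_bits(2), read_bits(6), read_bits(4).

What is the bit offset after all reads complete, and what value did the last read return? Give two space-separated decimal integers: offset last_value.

Read 1: bits[0:3] width=3 -> value=5 (bin 101); offset now 3 = byte 0 bit 3; 21 bits remain
Read 2: bits[3:8] width=5 -> value=11 (bin 01011); offset now 8 = byte 1 bit 0; 16 bits remain
Read 3: bits[8:10] width=2 -> value=1 (bin 01); offset now 10 = byte 1 bit 2; 14 bits remain
Read 4: bits[10:16] width=6 -> value=33 (bin 100001); offset now 16 = byte 2 bit 0; 8 bits remain
Read 5: bits[16:20] width=4 -> value=14 (bin 1110); offset now 20 = byte 2 bit 4; 4 bits remain

Answer: 20 14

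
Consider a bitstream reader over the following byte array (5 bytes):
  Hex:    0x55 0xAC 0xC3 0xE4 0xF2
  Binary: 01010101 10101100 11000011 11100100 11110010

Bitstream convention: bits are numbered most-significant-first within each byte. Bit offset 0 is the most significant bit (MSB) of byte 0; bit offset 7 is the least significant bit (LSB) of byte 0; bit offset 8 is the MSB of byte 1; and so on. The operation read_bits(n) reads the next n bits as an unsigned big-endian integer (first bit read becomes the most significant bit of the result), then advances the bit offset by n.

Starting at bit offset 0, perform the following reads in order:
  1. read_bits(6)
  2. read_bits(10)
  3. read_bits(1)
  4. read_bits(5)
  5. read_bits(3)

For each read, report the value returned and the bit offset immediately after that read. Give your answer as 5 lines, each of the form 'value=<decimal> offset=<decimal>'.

Answer: value=21 offset=6
value=428 offset=16
value=1 offset=17
value=16 offset=22
value=7 offset=25

Derivation:
Read 1: bits[0:6] width=6 -> value=21 (bin 010101); offset now 6 = byte 0 bit 6; 34 bits remain
Read 2: bits[6:16] width=10 -> value=428 (bin 0110101100); offset now 16 = byte 2 bit 0; 24 bits remain
Read 3: bits[16:17] width=1 -> value=1 (bin 1); offset now 17 = byte 2 bit 1; 23 bits remain
Read 4: bits[17:22] width=5 -> value=16 (bin 10000); offset now 22 = byte 2 bit 6; 18 bits remain
Read 5: bits[22:25] width=3 -> value=7 (bin 111); offset now 25 = byte 3 bit 1; 15 bits remain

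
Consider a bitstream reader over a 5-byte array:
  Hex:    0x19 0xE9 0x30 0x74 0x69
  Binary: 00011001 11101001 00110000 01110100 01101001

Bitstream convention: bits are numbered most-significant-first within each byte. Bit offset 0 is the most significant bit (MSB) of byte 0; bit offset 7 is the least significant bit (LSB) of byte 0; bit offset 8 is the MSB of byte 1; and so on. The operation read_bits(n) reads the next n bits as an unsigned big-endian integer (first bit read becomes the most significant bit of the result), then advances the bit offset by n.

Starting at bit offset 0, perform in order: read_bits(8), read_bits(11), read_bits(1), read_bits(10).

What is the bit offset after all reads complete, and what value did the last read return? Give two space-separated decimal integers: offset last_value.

Answer: 30 29

Derivation:
Read 1: bits[0:8] width=8 -> value=25 (bin 00011001); offset now 8 = byte 1 bit 0; 32 bits remain
Read 2: bits[8:19] width=11 -> value=1865 (bin 11101001001); offset now 19 = byte 2 bit 3; 21 bits remain
Read 3: bits[19:20] width=1 -> value=1 (bin 1); offset now 20 = byte 2 bit 4; 20 bits remain
Read 4: bits[20:30] width=10 -> value=29 (bin 0000011101); offset now 30 = byte 3 bit 6; 10 bits remain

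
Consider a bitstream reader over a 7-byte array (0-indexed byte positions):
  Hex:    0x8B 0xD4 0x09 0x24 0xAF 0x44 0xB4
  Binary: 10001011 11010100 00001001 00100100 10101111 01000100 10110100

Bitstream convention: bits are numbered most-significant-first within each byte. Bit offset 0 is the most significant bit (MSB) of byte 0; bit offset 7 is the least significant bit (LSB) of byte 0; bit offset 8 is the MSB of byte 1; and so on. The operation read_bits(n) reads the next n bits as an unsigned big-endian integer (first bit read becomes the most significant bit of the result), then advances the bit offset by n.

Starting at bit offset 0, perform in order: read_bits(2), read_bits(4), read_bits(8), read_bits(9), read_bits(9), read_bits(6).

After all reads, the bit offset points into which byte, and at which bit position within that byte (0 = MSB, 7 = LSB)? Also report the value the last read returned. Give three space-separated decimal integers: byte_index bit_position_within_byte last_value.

Read 1: bits[0:2] width=2 -> value=2 (bin 10); offset now 2 = byte 0 bit 2; 54 bits remain
Read 2: bits[2:6] width=4 -> value=2 (bin 0010); offset now 6 = byte 0 bit 6; 50 bits remain
Read 3: bits[6:14] width=8 -> value=245 (bin 11110101); offset now 14 = byte 1 bit 6; 42 bits remain
Read 4: bits[14:23] width=9 -> value=4 (bin 000000100); offset now 23 = byte 2 bit 7; 33 bits remain
Read 5: bits[23:32] width=9 -> value=292 (bin 100100100); offset now 32 = byte 4 bit 0; 24 bits remain
Read 6: bits[32:38] width=6 -> value=43 (bin 101011); offset now 38 = byte 4 bit 6; 18 bits remain

Answer: 4 6 43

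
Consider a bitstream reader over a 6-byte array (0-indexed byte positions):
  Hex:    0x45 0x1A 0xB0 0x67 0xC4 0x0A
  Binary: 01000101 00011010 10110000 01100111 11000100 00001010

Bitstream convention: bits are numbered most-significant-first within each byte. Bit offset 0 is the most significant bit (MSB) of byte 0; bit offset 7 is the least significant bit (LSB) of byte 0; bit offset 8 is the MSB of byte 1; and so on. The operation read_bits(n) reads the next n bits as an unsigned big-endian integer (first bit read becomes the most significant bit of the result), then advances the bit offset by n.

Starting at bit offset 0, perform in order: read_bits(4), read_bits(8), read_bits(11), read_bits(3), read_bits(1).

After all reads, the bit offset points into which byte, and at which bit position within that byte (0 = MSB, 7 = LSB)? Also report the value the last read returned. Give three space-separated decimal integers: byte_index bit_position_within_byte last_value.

Answer: 3 3 1

Derivation:
Read 1: bits[0:4] width=4 -> value=4 (bin 0100); offset now 4 = byte 0 bit 4; 44 bits remain
Read 2: bits[4:12] width=8 -> value=81 (bin 01010001); offset now 12 = byte 1 bit 4; 36 bits remain
Read 3: bits[12:23] width=11 -> value=1368 (bin 10101011000); offset now 23 = byte 2 bit 7; 25 bits remain
Read 4: bits[23:26] width=3 -> value=1 (bin 001); offset now 26 = byte 3 bit 2; 22 bits remain
Read 5: bits[26:27] width=1 -> value=1 (bin 1); offset now 27 = byte 3 bit 3; 21 bits remain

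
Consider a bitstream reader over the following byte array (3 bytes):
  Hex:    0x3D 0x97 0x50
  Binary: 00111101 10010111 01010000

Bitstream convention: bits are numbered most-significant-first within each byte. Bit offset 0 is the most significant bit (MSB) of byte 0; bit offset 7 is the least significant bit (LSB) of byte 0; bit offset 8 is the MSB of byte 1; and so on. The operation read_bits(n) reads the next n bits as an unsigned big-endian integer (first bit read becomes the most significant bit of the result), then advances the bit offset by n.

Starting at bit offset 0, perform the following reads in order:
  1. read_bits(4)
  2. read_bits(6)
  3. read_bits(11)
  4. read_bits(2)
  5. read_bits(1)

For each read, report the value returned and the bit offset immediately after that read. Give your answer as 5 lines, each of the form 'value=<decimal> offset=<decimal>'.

Answer: value=3 offset=4
value=54 offset=10
value=746 offset=21
value=0 offset=23
value=0 offset=24

Derivation:
Read 1: bits[0:4] width=4 -> value=3 (bin 0011); offset now 4 = byte 0 bit 4; 20 bits remain
Read 2: bits[4:10] width=6 -> value=54 (bin 110110); offset now 10 = byte 1 bit 2; 14 bits remain
Read 3: bits[10:21] width=11 -> value=746 (bin 01011101010); offset now 21 = byte 2 bit 5; 3 bits remain
Read 4: bits[21:23] width=2 -> value=0 (bin 00); offset now 23 = byte 2 bit 7; 1 bits remain
Read 5: bits[23:24] width=1 -> value=0 (bin 0); offset now 24 = byte 3 bit 0; 0 bits remain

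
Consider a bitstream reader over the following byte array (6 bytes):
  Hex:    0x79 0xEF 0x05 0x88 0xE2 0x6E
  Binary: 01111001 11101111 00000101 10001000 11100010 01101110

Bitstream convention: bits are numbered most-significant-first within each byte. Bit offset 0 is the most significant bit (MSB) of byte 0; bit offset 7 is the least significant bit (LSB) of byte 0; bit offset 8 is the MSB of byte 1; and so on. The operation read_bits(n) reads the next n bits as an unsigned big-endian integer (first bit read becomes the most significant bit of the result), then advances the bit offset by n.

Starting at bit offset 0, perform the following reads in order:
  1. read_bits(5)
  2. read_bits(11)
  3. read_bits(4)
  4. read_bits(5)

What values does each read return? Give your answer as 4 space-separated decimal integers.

Read 1: bits[0:5] width=5 -> value=15 (bin 01111); offset now 5 = byte 0 bit 5; 43 bits remain
Read 2: bits[5:16] width=11 -> value=495 (bin 00111101111); offset now 16 = byte 2 bit 0; 32 bits remain
Read 3: bits[16:20] width=4 -> value=0 (bin 0000); offset now 20 = byte 2 bit 4; 28 bits remain
Read 4: bits[20:25] width=5 -> value=11 (bin 01011); offset now 25 = byte 3 bit 1; 23 bits remain

Answer: 15 495 0 11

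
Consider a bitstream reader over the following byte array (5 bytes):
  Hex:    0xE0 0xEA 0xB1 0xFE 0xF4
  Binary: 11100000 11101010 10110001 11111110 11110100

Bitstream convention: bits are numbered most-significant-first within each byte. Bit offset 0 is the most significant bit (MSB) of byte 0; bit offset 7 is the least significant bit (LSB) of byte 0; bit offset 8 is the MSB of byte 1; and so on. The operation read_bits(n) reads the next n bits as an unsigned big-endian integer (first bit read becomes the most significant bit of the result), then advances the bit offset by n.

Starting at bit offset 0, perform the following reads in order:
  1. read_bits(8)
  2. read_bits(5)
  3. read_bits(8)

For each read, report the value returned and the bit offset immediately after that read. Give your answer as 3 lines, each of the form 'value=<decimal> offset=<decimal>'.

Read 1: bits[0:8] width=8 -> value=224 (bin 11100000); offset now 8 = byte 1 bit 0; 32 bits remain
Read 2: bits[8:13] width=5 -> value=29 (bin 11101); offset now 13 = byte 1 bit 5; 27 bits remain
Read 3: bits[13:21] width=8 -> value=86 (bin 01010110); offset now 21 = byte 2 bit 5; 19 bits remain

Answer: value=224 offset=8
value=29 offset=13
value=86 offset=21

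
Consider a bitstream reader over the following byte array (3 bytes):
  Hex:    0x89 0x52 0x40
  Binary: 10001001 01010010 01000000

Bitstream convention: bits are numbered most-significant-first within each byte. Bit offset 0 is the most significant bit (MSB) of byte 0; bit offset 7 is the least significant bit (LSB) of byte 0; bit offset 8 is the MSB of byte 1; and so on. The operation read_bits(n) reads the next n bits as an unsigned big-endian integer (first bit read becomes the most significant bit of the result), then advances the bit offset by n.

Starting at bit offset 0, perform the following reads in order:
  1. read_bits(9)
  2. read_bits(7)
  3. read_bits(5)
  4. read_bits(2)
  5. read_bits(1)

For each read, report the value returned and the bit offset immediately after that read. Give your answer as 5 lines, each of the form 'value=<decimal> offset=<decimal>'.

Answer: value=274 offset=9
value=82 offset=16
value=8 offset=21
value=0 offset=23
value=0 offset=24

Derivation:
Read 1: bits[0:9] width=9 -> value=274 (bin 100010010); offset now 9 = byte 1 bit 1; 15 bits remain
Read 2: bits[9:16] width=7 -> value=82 (bin 1010010); offset now 16 = byte 2 bit 0; 8 bits remain
Read 3: bits[16:21] width=5 -> value=8 (bin 01000); offset now 21 = byte 2 bit 5; 3 bits remain
Read 4: bits[21:23] width=2 -> value=0 (bin 00); offset now 23 = byte 2 bit 7; 1 bits remain
Read 5: bits[23:24] width=1 -> value=0 (bin 0); offset now 24 = byte 3 bit 0; 0 bits remain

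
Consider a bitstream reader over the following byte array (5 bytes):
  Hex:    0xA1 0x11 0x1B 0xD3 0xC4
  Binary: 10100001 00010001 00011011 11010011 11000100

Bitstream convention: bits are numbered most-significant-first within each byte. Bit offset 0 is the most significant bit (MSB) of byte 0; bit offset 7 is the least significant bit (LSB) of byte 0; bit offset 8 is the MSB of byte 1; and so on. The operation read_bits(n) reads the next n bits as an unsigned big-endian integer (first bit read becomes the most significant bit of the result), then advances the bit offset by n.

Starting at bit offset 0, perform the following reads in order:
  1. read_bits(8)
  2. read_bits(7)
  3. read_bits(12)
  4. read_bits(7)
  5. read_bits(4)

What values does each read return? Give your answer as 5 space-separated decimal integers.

Read 1: bits[0:8] width=8 -> value=161 (bin 10100001); offset now 8 = byte 1 bit 0; 32 bits remain
Read 2: bits[8:15] width=7 -> value=8 (bin 0001000); offset now 15 = byte 1 bit 7; 25 bits remain
Read 3: bits[15:27] width=12 -> value=2270 (bin 100011011110); offset now 27 = byte 3 bit 3; 13 bits remain
Read 4: bits[27:34] width=7 -> value=79 (bin 1001111); offset now 34 = byte 4 bit 2; 6 bits remain
Read 5: bits[34:38] width=4 -> value=1 (bin 0001); offset now 38 = byte 4 bit 6; 2 bits remain

Answer: 161 8 2270 79 1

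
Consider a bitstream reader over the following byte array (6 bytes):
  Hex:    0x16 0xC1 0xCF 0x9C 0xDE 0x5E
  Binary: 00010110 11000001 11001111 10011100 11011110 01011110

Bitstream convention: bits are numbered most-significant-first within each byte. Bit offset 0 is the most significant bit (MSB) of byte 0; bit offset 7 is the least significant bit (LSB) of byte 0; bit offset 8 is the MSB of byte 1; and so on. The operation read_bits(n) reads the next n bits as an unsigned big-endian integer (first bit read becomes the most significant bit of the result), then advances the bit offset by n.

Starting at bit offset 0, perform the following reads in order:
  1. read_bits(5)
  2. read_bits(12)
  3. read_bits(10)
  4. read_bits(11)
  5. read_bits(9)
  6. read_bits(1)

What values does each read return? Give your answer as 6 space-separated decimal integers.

Answer: 2 3459 636 1847 303 0

Derivation:
Read 1: bits[0:5] width=5 -> value=2 (bin 00010); offset now 5 = byte 0 bit 5; 43 bits remain
Read 2: bits[5:17] width=12 -> value=3459 (bin 110110000011); offset now 17 = byte 2 bit 1; 31 bits remain
Read 3: bits[17:27] width=10 -> value=636 (bin 1001111100); offset now 27 = byte 3 bit 3; 21 bits remain
Read 4: bits[27:38] width=11 -> value=1847 (bin 11100110111); offset now 38 = byte 4 bit 6; 10 bits remain
Read 5: bits[38:47] width=9 -> value=303 (bin 100101111); offset now 47 = byte 5 bit 7; 1 bits remain
Read 6: bits[47:48] width=1 -> value=0 (bin 0); offset now 48 = byte 6 bit 0; 0 bits remain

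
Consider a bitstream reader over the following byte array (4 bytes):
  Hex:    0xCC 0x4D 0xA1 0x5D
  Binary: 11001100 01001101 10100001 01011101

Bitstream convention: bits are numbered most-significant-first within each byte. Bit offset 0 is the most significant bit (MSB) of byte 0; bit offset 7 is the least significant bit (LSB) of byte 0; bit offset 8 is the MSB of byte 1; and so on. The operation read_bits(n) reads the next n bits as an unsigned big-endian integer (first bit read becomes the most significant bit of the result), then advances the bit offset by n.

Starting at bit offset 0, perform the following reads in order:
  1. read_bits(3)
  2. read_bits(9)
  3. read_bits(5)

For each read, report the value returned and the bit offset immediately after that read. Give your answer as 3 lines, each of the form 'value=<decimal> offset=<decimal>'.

Answer: value=6 offset=3
value=196 offset=12
value=27 offset=17

Derivation:
Read 1: bits[0:3] width=3 -> value=6 (bin 110); offset now 3 = byte 0 bit 3; 29 bits remain
Read 2: bits[3:12] width=9 -> value=196 (bin 011000100); offset now 12 = byte 1 bit 4; 20 bits remain
Read 3: bits[12:17] width=5 -> value=27 (bin 11011); offset now 17 = byte 2 bit 1; 15 bits remain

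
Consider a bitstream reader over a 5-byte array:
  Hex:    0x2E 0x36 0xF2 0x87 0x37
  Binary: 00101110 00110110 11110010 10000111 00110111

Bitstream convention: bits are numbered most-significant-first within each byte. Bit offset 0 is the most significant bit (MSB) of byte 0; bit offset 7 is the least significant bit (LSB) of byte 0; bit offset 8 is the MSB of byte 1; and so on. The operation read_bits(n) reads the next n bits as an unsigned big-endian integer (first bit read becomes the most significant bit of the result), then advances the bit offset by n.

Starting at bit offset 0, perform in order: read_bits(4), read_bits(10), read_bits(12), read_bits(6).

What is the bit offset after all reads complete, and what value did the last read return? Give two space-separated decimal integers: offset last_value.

Answer: 32 7

Derivation:
Read 1: bits[0:4] width=4 -> value=2 (bin 0010); offset now 4 = byte 0 bit 4; 36 bits remain
Read 2: bits[4:14] width=10 -> value=909 (bin 1110001101); offset now 14 = byte 1 bit 6; 26 bits remain
Read 3: bits[14:26] width=12 -> value=3018 (bin 101111001010); offset now 26 = byte 3 bit 2; 14 bits remain
Read 4: bits[26:32] width=6 -> value=7 (bin 000111); offset now 32 = byte 4 bit 0; 8 bits remain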